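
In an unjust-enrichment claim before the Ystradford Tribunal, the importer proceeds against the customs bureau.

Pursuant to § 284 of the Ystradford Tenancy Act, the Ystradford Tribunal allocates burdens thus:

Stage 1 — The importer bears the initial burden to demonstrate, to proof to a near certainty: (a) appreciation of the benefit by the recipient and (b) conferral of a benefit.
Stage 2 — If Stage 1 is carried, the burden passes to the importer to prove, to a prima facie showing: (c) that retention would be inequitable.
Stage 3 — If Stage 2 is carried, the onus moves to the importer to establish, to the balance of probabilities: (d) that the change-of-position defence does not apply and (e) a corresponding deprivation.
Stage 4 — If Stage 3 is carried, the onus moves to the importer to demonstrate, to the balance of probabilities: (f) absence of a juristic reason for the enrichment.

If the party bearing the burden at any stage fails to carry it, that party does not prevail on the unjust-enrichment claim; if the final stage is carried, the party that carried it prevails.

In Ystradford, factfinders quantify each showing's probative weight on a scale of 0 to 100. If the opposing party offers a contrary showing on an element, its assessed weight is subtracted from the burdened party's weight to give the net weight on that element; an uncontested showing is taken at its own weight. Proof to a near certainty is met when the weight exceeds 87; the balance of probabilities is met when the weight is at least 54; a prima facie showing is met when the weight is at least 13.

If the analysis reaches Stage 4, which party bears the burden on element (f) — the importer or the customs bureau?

importer

Stage 4's rule assigns the burden to the importer (to the balance of probabilities).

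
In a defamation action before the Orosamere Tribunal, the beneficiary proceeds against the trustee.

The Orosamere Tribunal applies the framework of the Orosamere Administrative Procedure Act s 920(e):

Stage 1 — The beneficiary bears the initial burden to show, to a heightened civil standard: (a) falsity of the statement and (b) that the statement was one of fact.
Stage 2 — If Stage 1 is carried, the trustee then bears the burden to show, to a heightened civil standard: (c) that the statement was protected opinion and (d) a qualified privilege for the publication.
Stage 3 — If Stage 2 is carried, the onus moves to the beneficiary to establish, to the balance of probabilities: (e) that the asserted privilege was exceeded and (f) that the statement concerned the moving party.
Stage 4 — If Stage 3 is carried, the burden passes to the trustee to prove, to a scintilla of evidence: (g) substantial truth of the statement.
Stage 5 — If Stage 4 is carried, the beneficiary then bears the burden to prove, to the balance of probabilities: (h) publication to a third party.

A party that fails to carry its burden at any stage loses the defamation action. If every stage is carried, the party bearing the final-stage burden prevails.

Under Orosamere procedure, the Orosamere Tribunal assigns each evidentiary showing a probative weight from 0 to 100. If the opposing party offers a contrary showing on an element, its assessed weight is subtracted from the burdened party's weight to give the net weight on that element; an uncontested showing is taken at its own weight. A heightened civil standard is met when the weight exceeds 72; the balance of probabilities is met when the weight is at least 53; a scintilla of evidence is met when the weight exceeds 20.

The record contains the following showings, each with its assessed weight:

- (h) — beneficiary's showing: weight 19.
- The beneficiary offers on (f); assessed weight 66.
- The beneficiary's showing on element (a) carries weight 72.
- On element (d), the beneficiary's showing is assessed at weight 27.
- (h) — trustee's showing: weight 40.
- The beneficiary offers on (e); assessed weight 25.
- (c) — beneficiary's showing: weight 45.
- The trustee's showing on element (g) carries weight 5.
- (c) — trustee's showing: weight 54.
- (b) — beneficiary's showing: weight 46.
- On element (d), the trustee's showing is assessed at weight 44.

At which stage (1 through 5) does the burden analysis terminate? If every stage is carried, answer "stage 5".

Stage 1 — burden on beneficiary; standard: a heightened civil standard (weight exceeds 72).
    (a): 72 ≤ 72 [not met]
    (b): 46 ≤ 72 [not met]
  Not every element is met, so the beneficiary fails to carry Stage 1.
So the trustee prevails.

stage 1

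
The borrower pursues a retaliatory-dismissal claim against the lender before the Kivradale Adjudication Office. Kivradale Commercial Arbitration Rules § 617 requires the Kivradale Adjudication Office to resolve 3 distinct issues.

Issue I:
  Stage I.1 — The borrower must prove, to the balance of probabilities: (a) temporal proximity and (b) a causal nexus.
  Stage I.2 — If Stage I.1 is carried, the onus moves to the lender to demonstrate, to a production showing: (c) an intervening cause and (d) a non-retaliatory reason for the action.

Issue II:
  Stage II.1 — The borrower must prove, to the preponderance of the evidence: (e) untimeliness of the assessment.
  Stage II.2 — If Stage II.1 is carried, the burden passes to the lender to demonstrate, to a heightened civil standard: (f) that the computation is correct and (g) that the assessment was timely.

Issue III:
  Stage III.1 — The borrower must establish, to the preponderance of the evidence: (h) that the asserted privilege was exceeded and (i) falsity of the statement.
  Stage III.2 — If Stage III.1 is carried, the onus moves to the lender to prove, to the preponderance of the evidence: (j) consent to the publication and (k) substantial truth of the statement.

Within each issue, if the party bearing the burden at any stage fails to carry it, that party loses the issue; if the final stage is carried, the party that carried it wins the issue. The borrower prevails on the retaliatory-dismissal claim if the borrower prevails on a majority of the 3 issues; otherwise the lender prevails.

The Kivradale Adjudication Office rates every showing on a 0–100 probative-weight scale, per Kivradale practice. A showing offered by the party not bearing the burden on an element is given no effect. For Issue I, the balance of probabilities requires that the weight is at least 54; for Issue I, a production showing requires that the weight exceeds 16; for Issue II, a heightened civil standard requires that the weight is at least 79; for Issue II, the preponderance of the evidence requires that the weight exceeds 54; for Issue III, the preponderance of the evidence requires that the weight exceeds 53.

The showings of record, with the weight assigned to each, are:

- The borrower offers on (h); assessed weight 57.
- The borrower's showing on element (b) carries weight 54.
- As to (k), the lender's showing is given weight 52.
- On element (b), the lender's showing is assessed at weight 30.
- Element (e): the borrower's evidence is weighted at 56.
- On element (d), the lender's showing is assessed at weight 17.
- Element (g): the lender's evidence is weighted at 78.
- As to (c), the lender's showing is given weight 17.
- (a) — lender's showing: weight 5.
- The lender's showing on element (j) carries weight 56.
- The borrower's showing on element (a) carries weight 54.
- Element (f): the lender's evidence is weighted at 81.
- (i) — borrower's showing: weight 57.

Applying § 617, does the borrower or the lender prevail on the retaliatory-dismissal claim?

borrower

— Issue I —
Stage I.1 — burden on borrower; standard: the balance of probabilities (weight is at least 54).
    (a): 54 (lender's 5 disregarded) ≥ 54 [met]
    (b): 54 (lender's 30 disregarded) ≥ 54 [met]
  Stage I.1 carried; the burden shifts to the lender.
Stage I.2 — burden on lender; standard: a production showing (weight exceeds 16).
    (c): 17 > 16 [met]
    (d): 17 > 16 [met]
  Stage I.2 carried; the final stage is satisfied.
With every stage satisfied, the lender prevails on this issue.
— Issue II —
Stage II.1 (borrower, the preponderance of the evidence, weight exceeds 54): (e) 56 > 54 — meets.
  Stage II.1 is satisfied; the onus moves to the lender.
Stage II.2 (lender, a heightened civil standard, weight is at least 79): (f) 81 ≥ 79 — meets; (g) 78 < 79 — fails.
  Stage II.2 not carried; the lender fails its burden.
So the borrower prevails on this issue.
— Issue III —
Stage III.1 — burden on borrower; standard: the preponderance of the evidence (weight exceeds 53).
    (h): 57 > 53 [met]
    (i): 57 > 53 [met]
  Stage III.1 carried; the burden shifts to the lender.
Stage III.2 — burden on lender; standard: the preponderance of the evidence (weight exceeds 53).
    (j): 56 > 53 [met]
    (k): 52 ≤ 53 [not met]
  Stage III.2 not carried; the lender fails its burden.
The analysis ends at Stage III.2; the borrower prevails on this issue.
Per-issue: Issue I → lender; Issue II → borrower; Issue III → borrower. The borrower must prevail on a majority of issues; overall, the borrower prevails.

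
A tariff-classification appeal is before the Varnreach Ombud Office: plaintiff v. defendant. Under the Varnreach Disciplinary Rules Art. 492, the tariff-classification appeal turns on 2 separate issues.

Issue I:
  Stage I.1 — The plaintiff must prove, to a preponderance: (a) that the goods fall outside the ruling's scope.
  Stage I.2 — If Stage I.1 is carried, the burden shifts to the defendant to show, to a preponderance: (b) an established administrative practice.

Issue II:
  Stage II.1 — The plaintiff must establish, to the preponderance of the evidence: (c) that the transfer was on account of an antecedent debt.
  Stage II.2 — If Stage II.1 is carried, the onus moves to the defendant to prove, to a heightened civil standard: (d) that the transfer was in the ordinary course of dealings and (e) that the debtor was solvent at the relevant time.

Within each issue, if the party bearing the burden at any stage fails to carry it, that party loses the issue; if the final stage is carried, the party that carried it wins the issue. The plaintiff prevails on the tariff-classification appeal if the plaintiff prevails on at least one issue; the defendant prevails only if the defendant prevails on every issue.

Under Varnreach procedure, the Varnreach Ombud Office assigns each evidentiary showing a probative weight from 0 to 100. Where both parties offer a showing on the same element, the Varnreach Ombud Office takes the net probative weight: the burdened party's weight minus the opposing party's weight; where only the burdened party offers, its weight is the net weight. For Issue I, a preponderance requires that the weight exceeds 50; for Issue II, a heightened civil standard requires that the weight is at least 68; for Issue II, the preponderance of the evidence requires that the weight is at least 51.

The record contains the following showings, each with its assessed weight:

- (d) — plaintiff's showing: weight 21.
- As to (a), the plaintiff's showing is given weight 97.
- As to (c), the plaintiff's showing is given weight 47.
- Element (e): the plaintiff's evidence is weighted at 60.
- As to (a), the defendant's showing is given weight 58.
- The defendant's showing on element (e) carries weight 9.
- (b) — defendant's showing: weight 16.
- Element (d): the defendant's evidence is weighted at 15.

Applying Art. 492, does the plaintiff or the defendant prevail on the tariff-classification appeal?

defendant

— Issue I —
Stage I.1 (plaintiff, a preponderance, weight exceeds 50): (a) net 97−58=39 ≤ 50 — fails.
  Stage I.1 not carried; the plaintiff fails its burden.
The analysis ends at Stage I.1; the defendant prevails on this issue.
— Issue II —
At Stage II.1 the plaintiff must meet the preponderance of the evidence (weight is at least 51): on (c) the weight is 47, which does not reach 51, so (c) does not meet the standard.
  Not every element is met, so the plaintiff fails to carry Stage II.1.
The defendant prevails on this issue.
Per-issue: Issue I → defendant; Issue II → defendant. The plaintiff must prevail on at least one issue; overall, the defendant prevails.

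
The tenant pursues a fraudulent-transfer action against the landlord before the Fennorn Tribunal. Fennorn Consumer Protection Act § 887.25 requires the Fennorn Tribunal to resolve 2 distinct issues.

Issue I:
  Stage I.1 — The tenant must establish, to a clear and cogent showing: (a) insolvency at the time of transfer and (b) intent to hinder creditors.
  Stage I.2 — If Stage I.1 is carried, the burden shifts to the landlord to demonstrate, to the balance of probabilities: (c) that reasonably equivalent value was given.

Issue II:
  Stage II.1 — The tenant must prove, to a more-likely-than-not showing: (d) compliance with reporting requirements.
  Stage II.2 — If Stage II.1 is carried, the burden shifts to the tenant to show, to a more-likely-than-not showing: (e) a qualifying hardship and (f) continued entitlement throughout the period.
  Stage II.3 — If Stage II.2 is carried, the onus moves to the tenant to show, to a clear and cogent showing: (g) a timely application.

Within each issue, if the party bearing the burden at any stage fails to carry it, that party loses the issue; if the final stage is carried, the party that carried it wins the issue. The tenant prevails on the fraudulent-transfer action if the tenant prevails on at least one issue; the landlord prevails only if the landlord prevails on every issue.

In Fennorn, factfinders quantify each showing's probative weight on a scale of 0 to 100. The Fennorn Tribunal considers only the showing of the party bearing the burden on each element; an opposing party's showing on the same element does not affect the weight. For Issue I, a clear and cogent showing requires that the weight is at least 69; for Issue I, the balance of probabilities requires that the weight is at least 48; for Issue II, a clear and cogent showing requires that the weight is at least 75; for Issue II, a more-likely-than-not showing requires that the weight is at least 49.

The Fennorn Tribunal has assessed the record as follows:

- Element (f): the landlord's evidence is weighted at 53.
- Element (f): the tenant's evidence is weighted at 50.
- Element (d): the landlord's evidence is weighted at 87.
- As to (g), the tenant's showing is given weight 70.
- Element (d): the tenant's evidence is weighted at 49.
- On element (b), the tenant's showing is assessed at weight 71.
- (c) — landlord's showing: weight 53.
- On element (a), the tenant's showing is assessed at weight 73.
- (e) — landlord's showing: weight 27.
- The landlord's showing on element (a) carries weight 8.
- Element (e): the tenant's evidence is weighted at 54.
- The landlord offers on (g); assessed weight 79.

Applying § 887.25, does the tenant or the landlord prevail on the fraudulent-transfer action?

landlord

— Issue I —
Stage I.1 (tenant, a clear and cogent showing, weight is at least 69): (a) 73 (landlord's 8 disregarded) ≥ 69 — meets; (b) 71 ≥ 69 — meets.
  All elements met. The burden passes to the landlord.
Stage I.2 (landlord, the balance of probabilities, weight is at least 48): (c) 53 ≥ 48 — meets.
  All elements met at the final stage.
Every stage carried; the landlord prevails on this issue.
— Issue II —
Stage II.1 (tenant, a more-likely-than-not showing, weight is at least 49): (d) 49 (landlord's 87 disregarded) ≥ 49 — meets.
  Stage II.1 carried; the burden remains with the tenant.
Stage II.2 (tenant, a more-likely-than-not showing, weight is at least 49): (e) 54 (landlord's 27 disregarded) ≥ 49 — meets; (f) 50 (landlord's 53 disregarded) ≥ 49 — meets.
  Stage II.2 carried; the burden remains with the tenant.
Stage II.3 (tenant, a clear and cogent showing, weight is at least 75): (g) 70 (landlord's 79 disregarded) < 75 — fails.
  The tenant does not carry Stage II.3.
The analysis ends at Stage II.3; the landlord prevails on this issue.
Per-issue: Issue I → landlord; Issue II → landlord. The tenant must prevail on at least one issue; overall, the landlord prevails.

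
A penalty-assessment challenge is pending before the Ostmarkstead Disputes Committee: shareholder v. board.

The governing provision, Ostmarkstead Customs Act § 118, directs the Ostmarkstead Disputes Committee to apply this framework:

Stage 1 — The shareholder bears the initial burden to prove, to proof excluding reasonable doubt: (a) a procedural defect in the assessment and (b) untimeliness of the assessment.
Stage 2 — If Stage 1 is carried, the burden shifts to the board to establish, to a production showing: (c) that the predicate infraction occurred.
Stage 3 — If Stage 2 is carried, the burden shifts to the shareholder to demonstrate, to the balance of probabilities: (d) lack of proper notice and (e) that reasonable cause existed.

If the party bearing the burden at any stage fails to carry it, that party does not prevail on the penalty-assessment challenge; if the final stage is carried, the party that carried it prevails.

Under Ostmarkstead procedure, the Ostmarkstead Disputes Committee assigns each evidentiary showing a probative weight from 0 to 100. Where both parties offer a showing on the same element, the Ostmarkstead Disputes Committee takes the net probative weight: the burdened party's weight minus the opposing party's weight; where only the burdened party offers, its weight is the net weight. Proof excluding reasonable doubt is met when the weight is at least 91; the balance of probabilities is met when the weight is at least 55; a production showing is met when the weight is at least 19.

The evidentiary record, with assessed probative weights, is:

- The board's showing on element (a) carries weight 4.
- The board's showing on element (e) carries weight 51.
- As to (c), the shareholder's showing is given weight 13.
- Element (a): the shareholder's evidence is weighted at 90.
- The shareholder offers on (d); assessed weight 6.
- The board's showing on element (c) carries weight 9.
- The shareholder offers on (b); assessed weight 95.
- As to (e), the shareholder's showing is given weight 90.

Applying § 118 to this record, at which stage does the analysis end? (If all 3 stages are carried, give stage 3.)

stage 1

Stage 1 (shareholder, proof excluding reasonable doubt, weight is at least 91): (a) net 90−4=86 < 91 — fails; (b) 95 ≥ 91 — meets.
  Not every element is met, so the shareholder fails to carry Stage 1.
The board prevails.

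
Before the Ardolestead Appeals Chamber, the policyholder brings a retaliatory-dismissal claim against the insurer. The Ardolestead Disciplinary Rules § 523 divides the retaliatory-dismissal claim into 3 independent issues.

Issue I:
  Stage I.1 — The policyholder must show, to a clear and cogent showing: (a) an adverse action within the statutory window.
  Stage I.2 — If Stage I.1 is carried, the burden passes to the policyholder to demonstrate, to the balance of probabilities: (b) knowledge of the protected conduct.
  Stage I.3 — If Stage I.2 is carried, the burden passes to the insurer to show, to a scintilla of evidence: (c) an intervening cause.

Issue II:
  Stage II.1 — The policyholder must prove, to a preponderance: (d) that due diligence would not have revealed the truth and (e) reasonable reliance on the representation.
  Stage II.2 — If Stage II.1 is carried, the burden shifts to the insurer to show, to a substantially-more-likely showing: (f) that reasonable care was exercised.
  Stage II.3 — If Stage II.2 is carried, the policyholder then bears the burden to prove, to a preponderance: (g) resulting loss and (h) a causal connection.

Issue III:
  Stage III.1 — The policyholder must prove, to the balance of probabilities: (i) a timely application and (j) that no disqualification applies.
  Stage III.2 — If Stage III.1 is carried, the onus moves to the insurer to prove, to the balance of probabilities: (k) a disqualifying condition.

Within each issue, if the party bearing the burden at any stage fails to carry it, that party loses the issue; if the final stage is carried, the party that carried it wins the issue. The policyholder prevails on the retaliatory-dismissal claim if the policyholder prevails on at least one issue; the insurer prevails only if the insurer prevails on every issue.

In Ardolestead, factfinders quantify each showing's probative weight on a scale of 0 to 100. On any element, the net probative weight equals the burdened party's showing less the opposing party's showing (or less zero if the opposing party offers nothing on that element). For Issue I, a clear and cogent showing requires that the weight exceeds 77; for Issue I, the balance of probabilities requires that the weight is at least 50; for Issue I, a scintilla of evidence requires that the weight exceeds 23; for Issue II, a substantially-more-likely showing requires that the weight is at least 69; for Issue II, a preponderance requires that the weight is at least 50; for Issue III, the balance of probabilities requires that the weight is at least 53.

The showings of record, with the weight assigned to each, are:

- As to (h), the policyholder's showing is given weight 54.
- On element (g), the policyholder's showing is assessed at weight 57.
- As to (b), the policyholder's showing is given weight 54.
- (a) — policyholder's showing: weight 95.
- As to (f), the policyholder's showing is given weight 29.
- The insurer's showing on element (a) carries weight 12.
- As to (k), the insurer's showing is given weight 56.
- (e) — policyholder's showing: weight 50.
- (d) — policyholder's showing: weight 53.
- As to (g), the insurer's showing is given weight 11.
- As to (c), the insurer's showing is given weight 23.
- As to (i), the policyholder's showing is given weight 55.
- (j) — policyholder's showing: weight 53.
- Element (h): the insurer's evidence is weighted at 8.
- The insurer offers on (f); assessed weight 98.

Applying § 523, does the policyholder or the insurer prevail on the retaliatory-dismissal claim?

policyholder

— Issue I —
Stage I.1 — burden on policyholder; standard: a clear and cogent showing (weight exceeds 77).
    (a): 95 − 12 = 83 > 77 [met]
  Stage I.1 is satisfied; the policyholder continues to bear the burden.
Stage I.2 — burden on policyholder; standard: the balance of probabilities (weight is at least 50).
    (b): 54 ≥ 50 [met]
  Stage I.2 is satisfied; the onus moves to the insurer.
Stage I.3 — burden on insurer; standard: a scintilla of evidence (weight exceeds 23).
    (c): 23 ≤ 23 [not met]
  The insurer does not carry Stage I.3.
The analysis ends at Stage I.3; the policyholder prevails on this issue.
— Issue II —
At Stage II.1 the policyholder must meet a preponderance (weight is at least 50): on (d) the weight is 53, which does reach 50, so (d) meets the standard; on (e) the weight is 50, which does reach 50, so (e) meets the standard.
  The policyholder carries Stage II.1; the insurer now bears the burden.
At Stage II.2 the insurer must meet a substantially-more-likely showing (weight is at least 69): on (f) the weight is 98 less the opposing 29 gives net 69, which does reach 69, so (f) meets the standard.
  All elements met. The burden passes to the policyholder.
At Stage II.3 the policyholder must meet a preponderance (weight is at least 50): on (g) the weight is 57 less the opposing 11 gives net 46, which does not reach 50, so (g) does not meet the standard; on (h) the weight is 54 less the opposing 8 gives net 46, < 50, so (h) does not meet the standard.
  Stage II.3 not carried; the policyholder fails its burden.
The insurer prevails on this issue.
— Issue III —
Stage III.1 (policyholder, the balance of probabilities, weight is at least 53): (i) 55 ≥ 53 — meets; (j) 53 ≥ 53 — meets.
  Stage III.1 is satisfied; the onus moves to the insurer.
Stage III.2 (insurer, the balance of probabilities, weight is at least 53): (k) 56 ≥ 53 — meets.
  Stage III.2 carried; the final stage is satisfied.
All stages carried — the insurer prevails on this issue.
Per-issue: Issue I → policyholder; Issue II → insurer; Issue III → insurer. The policyholder must prevail on at least one issue; overall, the policyholder prevails.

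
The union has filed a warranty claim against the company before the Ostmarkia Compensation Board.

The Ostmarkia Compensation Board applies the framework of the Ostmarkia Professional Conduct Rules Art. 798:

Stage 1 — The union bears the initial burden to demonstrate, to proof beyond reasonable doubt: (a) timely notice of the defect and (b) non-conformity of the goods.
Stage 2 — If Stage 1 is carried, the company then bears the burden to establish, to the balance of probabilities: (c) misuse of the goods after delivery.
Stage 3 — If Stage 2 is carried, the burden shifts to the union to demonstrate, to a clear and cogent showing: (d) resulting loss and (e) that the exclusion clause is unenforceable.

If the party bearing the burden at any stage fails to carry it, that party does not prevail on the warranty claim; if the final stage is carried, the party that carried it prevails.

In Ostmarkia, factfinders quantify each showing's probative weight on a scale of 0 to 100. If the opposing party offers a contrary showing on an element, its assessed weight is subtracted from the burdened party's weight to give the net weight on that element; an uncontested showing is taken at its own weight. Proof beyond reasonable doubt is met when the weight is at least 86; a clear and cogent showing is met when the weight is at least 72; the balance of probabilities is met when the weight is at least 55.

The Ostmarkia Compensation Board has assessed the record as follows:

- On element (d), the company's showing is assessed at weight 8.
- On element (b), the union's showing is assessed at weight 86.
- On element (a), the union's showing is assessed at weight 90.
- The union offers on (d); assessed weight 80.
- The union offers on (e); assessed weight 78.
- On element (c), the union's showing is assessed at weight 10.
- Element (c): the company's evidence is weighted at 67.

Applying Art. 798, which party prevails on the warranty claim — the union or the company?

At Stage 1 the union must meet proof beyond reasonable doubt (weight is at least 86): on (a) the weight is 90, ≥ 86, so (a) meets the standard; on (b) the weight is 86, which does reach 86, so (b) meets the standard.
  Stage 1 carried; the burden shifts to the company.
At Stage 2 the company must meet the balance of probabilities (weight is at least 55): on (c) the weight is 67 less the opposing 10 gives net 57, which does reach 55, so (c) meets the standard.
  The company carries Stage 2; the union now bears the burden.
At Stage 3 the union must meet a clear and cogent showing (weight is at least 72): on (d) the weight is 80 less the opposing 8 gives net 72, ≥ 72, so (d) meets the standard; on (e) the weight is 78, which does reach 72, so (e) meets the standard.
  Stage 3 carried; the final stage is satisfied.
With every stage satisfied, the union prevails.

union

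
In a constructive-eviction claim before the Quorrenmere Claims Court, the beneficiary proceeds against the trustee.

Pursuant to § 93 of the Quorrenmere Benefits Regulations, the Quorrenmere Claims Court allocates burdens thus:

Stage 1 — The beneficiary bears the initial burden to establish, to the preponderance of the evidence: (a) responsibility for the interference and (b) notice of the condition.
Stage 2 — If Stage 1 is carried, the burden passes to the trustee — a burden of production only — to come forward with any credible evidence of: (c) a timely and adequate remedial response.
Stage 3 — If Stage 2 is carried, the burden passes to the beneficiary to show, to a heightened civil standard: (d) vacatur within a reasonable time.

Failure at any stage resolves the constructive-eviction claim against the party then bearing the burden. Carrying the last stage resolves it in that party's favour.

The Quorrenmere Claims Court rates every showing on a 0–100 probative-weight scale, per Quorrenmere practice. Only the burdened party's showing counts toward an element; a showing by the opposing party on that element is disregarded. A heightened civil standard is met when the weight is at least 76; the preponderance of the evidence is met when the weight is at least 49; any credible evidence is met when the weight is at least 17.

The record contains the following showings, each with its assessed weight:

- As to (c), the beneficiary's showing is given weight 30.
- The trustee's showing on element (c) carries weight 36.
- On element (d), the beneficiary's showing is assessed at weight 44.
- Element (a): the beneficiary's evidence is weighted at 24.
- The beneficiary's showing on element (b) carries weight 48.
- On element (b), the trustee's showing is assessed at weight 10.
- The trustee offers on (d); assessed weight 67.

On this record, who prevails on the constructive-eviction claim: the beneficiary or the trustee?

trustee

Stage 1 — burden on beneficiary; standard: the preponderance of the evidence (weight is at least 49).
    (a): 24 < 49 [not met]
    (b): 48 (trustee's 10 disregarded) < 49 [not met]
  Not every element is met, so the beneficiary fails to carry Stage 1.
The analysis ends at Stage 1; the trustee prevails.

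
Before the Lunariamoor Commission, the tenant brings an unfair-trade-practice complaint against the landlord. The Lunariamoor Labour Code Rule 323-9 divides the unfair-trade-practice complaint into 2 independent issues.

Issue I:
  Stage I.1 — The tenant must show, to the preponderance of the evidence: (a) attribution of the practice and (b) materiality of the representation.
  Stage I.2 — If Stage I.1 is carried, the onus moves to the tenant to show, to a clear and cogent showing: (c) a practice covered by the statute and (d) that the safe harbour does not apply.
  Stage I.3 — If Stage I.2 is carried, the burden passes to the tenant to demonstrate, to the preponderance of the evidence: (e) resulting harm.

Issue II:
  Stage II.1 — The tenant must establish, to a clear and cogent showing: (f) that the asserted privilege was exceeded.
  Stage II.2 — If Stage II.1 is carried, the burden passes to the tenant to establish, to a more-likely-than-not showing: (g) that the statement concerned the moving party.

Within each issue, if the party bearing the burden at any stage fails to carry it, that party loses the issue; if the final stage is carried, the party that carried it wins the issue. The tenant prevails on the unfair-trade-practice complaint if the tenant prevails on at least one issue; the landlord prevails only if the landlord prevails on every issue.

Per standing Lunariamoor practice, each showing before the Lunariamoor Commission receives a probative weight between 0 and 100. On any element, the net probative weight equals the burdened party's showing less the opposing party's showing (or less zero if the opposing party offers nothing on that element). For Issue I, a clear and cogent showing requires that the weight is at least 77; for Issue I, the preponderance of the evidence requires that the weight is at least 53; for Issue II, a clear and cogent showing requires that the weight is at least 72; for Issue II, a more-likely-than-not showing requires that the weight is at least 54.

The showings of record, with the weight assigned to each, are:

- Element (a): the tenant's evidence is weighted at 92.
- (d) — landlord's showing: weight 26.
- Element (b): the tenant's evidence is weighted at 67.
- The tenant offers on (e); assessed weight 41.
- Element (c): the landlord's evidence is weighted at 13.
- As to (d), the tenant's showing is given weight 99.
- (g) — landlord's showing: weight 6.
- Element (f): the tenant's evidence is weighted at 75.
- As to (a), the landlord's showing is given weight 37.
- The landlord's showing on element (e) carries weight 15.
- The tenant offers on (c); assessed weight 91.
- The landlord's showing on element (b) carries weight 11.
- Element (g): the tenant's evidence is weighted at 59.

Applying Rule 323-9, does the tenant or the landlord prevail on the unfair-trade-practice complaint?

landlord

— Issue I —
Stage I.1 — burden on tenant; standard: the preponderance of the evidence (weight is at least 53).
    (a): 92 − 37 = 55 ≥ 53 [met]
    (b): 67 − 11 = 56 ≥ 53 [met]
  Stage I.1 is satisfied; the tenant continues to bear the burden.
Stage I.2 — burden on tenant; standard: a clear and cogent showing (weight is at least 77).
    (c): 91 − 13 = 78 ≥ 77 [met]
    (d): 99 − 26 = 73 < 77 [not met]
  The tenant does not carry Stage I.2.
The analysis ends at Stage I.2; the landlord prevails on this issue.
— Issue II —
Stage II.1 (tenant, a clear and cogent showing, weight is at least 72): (f) 75 ≥ 72 — meets.
  All elements met. The tenant retains the burden for Stage II.2.
Stage II.2 (tenant, a more-likely-than-not showing, weight is at least 54): (g) net 59−6=53 < 54 — fails.
  Not every element is met, so the tenant fails to carry Stage II.2.
So the landlord prevails on this issue.
Per-issue: Issue I → landlord; Issue II → landlord. The tenant must prevail on at least one issue; overall, the landlord prevails.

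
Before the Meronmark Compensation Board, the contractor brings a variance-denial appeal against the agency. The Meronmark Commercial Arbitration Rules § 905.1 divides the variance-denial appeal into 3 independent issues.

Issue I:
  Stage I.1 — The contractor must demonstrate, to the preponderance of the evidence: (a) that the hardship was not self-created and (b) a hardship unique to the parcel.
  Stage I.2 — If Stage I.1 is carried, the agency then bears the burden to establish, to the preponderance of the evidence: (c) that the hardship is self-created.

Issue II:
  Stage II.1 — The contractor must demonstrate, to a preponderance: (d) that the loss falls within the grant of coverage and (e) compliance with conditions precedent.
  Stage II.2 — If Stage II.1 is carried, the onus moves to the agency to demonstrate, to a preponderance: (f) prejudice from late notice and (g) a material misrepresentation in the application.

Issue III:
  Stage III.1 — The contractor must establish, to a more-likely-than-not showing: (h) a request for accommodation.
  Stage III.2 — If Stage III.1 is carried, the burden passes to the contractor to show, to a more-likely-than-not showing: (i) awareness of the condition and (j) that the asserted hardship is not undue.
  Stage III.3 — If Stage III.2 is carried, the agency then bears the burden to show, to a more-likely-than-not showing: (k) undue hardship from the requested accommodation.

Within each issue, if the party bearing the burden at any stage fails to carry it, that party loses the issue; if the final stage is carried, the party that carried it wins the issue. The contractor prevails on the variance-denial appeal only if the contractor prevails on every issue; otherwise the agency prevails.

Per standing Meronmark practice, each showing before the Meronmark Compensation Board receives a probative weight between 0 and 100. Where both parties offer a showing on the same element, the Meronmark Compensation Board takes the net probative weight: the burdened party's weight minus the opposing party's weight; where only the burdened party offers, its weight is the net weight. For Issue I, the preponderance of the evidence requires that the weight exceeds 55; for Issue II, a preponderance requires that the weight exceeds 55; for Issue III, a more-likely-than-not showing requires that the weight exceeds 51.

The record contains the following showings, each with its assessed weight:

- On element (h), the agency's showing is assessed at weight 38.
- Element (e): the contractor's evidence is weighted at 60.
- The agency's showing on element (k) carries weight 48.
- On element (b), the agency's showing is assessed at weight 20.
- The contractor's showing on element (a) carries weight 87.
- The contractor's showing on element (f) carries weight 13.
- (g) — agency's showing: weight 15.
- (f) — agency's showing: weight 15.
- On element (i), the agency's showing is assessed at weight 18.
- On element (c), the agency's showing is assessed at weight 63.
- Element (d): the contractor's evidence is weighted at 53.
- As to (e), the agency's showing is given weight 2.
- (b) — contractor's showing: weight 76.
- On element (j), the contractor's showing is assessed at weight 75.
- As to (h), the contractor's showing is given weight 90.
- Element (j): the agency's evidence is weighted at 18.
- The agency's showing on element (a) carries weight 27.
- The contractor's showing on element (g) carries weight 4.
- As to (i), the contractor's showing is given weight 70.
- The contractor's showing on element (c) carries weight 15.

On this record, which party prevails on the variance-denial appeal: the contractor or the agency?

agency

— Issue I —
At Stage I.1 the contractor must meet the preponderance of the evidence (weight exceeds 55): on (a) the weight is 87 less the opposing 27 gives net 60, which does exceed 55, so (a) meets the standard; on (b) the weight is 76 less the opposing 20 gives net 56, > 55, so (b) meets the standard.
  The contractor carries Stage I.1; the agency now bears the burden.
At Stage I.2 the agency must meet the preponderance of the evidence (weight exceeds 55): on (c) the weight is 63 less the opposing 15 gives net 48, which does not exceed 55, so (c) does not meet the standard.
  Stage I.2 not carried; the agency fails its burden.
The contractor prevails on this issue.
— Issue II —
At Stage II.1 the contractor must meet a preponderance (weight exceeds 55): on (d) the weight is 53, which does not exceed 55, so (d) does not meet the standard; on (e) the weight is 60 less the opposing 2 gives net 58, > 55, so (e) meets the standard.
  Not every element is met, so the contractor fails to carry Stage II.1.
The agency prevails on this issue.
— Issue III —
Stage III.1 (contractor, a more-likely-than-not showing, weight exceeds 51): (h) net 90−38=52 > 51 — meets.
  All elements met. The contractor retains the burden for Stage III.2.
Stage III.2 (contractor, a more-likely-than-not showing, weight exceeds 51): (i) net 70−18=52 > 51 — meets; (j) net 75−18=57 > 51 — meets.
  Stage III.2 is satisfied; the onus moves to the agency.
Stage III.3 (agency, a more-likely-than-not showing, weight exceeds 51): (k) 48 ≤ 51 — fails.
  The agency does not carry Stage III.3.
The analysis ends at Stage III.3; the contractor prevails on this issue.
Per-issue: Issue I → contractor; Issue II → agency; Issue III → contractor. The contractor must prevail on every issue; overall, the agency prevails.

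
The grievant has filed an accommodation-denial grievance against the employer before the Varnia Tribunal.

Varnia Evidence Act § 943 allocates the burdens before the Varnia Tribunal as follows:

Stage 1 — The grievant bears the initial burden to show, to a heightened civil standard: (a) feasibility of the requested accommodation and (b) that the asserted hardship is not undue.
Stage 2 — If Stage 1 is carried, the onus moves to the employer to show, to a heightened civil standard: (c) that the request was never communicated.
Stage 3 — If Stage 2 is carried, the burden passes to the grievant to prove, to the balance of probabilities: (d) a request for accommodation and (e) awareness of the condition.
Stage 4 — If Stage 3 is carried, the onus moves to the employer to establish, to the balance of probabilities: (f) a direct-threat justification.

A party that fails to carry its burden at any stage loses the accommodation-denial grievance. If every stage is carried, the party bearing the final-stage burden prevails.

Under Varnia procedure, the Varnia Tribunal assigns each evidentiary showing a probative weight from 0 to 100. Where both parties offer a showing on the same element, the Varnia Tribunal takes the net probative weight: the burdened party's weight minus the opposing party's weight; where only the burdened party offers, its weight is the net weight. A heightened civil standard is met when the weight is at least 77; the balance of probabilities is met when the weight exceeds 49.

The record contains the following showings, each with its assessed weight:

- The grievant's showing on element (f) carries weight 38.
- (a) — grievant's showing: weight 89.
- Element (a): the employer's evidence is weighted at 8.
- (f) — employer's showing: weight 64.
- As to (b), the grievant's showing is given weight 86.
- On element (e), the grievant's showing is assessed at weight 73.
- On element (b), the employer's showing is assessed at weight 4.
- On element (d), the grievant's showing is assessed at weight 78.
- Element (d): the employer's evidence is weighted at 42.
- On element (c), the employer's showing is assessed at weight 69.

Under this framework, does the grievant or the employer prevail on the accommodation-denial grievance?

grievant

Stage 1 (grievant, a heightened civil standard, weight is at least 77): (a) net 89−8=81 ≥ 77 — meets; (b) net 86−4=82 ≥ 77 — meets.
  The grievant carries Stage 1; the employer now bears the burden.
Stage 2 (employer, a heightened civil standard, weight is at least 77): (c) 69 < 77 — fails.
  The employer does not carry Stage 2.
So the grievant prevails.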